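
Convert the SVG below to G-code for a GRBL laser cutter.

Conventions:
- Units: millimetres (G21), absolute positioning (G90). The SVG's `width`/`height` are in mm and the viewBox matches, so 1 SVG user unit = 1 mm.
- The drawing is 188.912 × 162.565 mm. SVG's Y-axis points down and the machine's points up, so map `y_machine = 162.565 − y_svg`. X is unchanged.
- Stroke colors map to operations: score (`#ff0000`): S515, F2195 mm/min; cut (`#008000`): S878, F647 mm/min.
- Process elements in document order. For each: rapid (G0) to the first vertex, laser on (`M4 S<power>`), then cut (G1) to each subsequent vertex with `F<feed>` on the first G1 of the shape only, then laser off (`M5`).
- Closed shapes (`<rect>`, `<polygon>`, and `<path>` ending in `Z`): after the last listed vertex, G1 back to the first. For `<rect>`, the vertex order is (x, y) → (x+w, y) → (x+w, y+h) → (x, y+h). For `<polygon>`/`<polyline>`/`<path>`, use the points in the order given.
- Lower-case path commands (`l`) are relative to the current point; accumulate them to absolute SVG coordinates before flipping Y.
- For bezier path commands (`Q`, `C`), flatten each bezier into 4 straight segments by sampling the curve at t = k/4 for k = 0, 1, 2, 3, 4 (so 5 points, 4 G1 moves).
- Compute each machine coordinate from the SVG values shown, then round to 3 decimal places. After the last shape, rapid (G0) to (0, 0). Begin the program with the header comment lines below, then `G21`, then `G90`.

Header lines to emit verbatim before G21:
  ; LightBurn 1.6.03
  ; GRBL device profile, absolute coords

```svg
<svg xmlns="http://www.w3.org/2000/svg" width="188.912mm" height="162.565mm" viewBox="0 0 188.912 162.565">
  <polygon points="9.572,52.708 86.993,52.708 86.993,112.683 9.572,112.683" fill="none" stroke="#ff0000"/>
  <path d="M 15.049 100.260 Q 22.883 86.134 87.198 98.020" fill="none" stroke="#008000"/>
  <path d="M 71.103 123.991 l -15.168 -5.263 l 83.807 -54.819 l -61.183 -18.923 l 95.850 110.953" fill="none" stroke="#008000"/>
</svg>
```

; LightBurn 1.6.03
; GRBL device profile, absolute coords
G21
G90
G0 X9.572 Y109.857
M4 S515
G1 X86.993 Y109.857 F2195
G1 X86.993 Y49.882
G1 X9.572 Y49.882
G1 X9.572 Y109.857
M5
G0 X15.049 Y62.305
M4 S878
G1 X22.496 Y67.742 F647
G1 X37.003 Y69.928
G1 X58.571 Y68.862
G1 X87.198 Y64.545
M5
G0 X71.103 Y38.574
M4 S878
G1 X55.935 Y43.837 F647
G1 X139.742 Y98.656
G1 X78.559 Y117.579
G1 X174.409 Y6.626
M5
G0 X0.000 Y0.000

viewBox `0 0 188.912 162.565` with mm width/height → 1 unit = 1 mm. Flip: y_m = 162.565 − y_svg.

**Shape 1** — `<polygon>` rectangle, stroke `#ff0000` → score (S515, F2195). Machine vertices: (9.572,109.857) → (86.993,109.857) → (86.993,49.882) → (9.572,49.882) → (9.572,109.857). Closed: final G1 returns to the first vertex.

**Shape 2** — `<path>` quadratic bezier, stroke `#008000` → cut (S878, F647). Control points (SVG): P0=(15.049,100.260), P1=(22.883,86.134), P2=(87.198,98.020); sampled at t=k/4. Machine vertices: (15.049,62.305) → (22.496,67.742) → (37.003,69.928) → (58.571,68.862) → (87.198,64.545). Open path.

**Shape 3** — `<path>` open polyline, stroke `#008000` → cut (S878, F647). Machine vertices: (71.103,38.574) → (55.935,43.837) → (139.742,98.656) → (78.559,117.579) → (174.409,6.626). Open path.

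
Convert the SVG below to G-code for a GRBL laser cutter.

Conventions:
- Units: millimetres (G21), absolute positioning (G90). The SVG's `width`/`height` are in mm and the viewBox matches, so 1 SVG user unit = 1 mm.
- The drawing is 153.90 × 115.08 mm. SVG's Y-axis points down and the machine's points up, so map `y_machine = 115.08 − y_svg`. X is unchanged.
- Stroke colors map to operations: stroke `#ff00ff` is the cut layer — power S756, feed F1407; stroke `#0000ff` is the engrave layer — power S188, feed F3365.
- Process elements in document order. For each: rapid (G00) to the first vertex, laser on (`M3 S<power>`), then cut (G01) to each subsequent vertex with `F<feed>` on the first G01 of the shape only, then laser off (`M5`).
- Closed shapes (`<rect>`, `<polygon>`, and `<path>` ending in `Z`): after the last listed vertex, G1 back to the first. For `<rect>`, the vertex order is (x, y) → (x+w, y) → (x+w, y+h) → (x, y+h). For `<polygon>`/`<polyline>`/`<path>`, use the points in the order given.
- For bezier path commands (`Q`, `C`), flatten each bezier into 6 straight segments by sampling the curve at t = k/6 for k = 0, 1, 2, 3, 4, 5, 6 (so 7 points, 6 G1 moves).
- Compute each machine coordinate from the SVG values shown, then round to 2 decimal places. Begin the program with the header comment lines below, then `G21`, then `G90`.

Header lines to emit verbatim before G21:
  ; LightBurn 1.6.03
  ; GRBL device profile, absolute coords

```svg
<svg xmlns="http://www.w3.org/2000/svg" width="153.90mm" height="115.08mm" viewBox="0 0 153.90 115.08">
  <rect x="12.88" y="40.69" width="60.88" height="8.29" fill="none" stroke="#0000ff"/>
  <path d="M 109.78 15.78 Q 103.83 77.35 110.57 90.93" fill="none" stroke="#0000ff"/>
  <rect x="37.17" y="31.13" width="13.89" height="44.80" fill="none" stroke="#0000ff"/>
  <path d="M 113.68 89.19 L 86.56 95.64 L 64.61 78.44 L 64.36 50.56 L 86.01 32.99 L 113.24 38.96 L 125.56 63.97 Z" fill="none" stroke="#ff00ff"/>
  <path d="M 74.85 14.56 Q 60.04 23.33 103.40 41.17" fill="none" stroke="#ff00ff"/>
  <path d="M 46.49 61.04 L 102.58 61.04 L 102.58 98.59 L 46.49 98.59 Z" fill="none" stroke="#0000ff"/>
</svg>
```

; LightBurn 1.6.03
; GRBL device profile, absolute coords
G21
G90
G00 X12.88 Y74.39
M3 S188
G01 X73.76 Y74.39 F3365
G01 X73.76 Y66.10
G01 X12.88 Y66.10
G01 X12.88 Y74.39
M5
G00 X109.78 Y99.30
M3 S188
G01 X108.15 Y80.11 F3365
G01 X107.22 Y63.59
G01 X107.00 Y49.73
G01 X107.49 Y38.54
G01 X108.68 Y30.01
G01 X110.57 Y24.15
M5
G00 X37.17 Y83.95
M3 S188
G01 X51.06 Y83.95 F3365
G01 X51.06 Y39.15
G01 X37.17 Y39.15
G01 X37.17 Y83.95
M5
G00 X113.68 Y25.89
M3 S756
G01 X86.56 Y19.44 F1407
G01 X64.61 Y36.64
G01 X64.36 Y64.52
G01 X86.01 Y82.09
G01 X113.24 Y76.12
G01 X125.56 Y51.11
G01 X113.68 Y25.89
M5
G00 X74.85 Y100.52
M3 S756
G01 X71.53 Y97.34 F1407
G01 X71.44 Y93.67
G01 X74.58 Y89.48
G01 X80.96 Y84.80
G01 X90.56 Y79.60
G01 X103.40 Y73.91
M5
G00 X46.49 Y54.04
M3 S188
G01 X102.58 Y54.04 F3365
G01 X102.58 Y16.49
G01 X46.49 Y16.49
G01 X46.49 Y54.04
M5

1 u = 1 mm; y_m = 115.08 − y.

[1] `<rect>` rectangle, #0000ff→engrave S188 F3365: (12.88,74.39) → (73.76,74.39) → (73.76,66.10) → (12.88,66.10) → (12.88,74.39) (closed)

[2] `<path>` quadratic bezier, #0000ff→engrave S188 F3365: (109.78,99.30) → (108.15,80.11) → (107.22,63.59) → (107.00,49.73) → (107.49,38.54) → (108.68,30.01) → (110.57,24.15)

[3] `<rect>` rectangle, #0000ff→engrave S188 F3365: (37.17,83.95) → (51.06,83.95) → (51.06,39.15) → (37.17,39.15) → (37.17,83.95) (closed)

[4] `<path>` regular polygon, #ff00ff→cut S756 F1407: (113.68,25.89) → (86.56,19.44) → (64.61,36.64) → (64.36,64.52) → (86.01,82.09) → (113.24,76.12) → (125.56,51.11) → (113.68,25.89) (closed)

[5] `<path>` quadratic bezier, #ff00ff→cut S756 F1407: (74.85,100.52) → (71.53,97.34) → (71.44,93.67) → (74.58,89.48) → (80.96,84.80) → (90.56,79.60) → (103.40,73.91)

[6] `<path>` rectangle, #0000ff→engrave S188 F3365: (46.49,54.04) → (102.58,54.04) → (102.58,16.49) → (46.49,16.49) → (46.49,54.04) (closed)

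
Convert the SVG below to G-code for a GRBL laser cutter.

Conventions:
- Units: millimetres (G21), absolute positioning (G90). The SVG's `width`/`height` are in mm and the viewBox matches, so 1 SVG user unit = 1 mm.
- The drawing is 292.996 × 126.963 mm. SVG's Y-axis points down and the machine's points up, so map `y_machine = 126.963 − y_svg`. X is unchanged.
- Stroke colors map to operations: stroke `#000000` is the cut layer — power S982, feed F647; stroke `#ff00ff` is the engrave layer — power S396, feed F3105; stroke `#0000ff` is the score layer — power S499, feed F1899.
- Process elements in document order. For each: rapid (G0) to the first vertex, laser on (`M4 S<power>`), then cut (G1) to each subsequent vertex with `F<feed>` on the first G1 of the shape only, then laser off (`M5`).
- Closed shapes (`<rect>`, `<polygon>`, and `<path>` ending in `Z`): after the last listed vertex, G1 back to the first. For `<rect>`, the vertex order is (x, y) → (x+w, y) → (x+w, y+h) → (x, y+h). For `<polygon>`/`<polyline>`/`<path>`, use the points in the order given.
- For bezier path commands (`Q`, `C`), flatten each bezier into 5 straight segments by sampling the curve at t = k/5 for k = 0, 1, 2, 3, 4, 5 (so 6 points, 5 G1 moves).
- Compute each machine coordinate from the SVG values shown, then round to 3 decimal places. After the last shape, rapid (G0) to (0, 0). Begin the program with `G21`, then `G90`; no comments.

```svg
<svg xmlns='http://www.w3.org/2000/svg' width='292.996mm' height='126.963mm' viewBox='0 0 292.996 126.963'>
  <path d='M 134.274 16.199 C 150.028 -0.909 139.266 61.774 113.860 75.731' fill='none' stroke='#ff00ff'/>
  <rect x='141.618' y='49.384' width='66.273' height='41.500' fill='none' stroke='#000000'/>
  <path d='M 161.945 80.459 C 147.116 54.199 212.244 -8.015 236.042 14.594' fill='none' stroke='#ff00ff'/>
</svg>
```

viewBox `0 0 292.996 126.963` with mm width/height → 1 unit = 1 mm. Flip: y_m = 126.963 − y_svg.

**Shape 1** — `<path>` cubic bezier, stroke `#ff00ff` → engrave (S396, F3105). Control points (SVG): P0=(134.274,16.199), P1=(150.028,-0.909), P2=(139.266,61.774), P3=(113.860,75.731); sampled at t=k/5. Machine vertices: (134.274,110.764) → (140.639,112.482) → (141.211,101.219) → (136.558,83.144) → (127.251,64.425) → (113.860,51.232). Open path.

**Shape 2** — `<rect>` rectangle, stroke `#000000` → cut (S982, F647). Machine vertices: (141.618,77.579) → (207.891,77.579) → (207.891,36.079) → (141.618,36.079) → (141.618,77.579). Closed: final G1 returns to the first vertex.

**Shape 3** — `<path>` cubic bezier, stroke `#ff00ff` → engrave (S396, F3105). Control points (SVG): P0=(161.945,80.459), P1=(147.116,54.199), P2=(212.244,-8.015), P3=(236.042,14.594); sampled at t=k/5. Machine vertices: (161.945,46.504) → (161.672,65.608) → (174.767,87.544) → (195.408,106.514) → (217.774,116.722) → (236.042,112.369). Open path.

G21
G90
G0 X134.274 Y110.764
M4 S396
G1 X140.639 Y112.482 F3105
G1 X141.211 Y101.219
G1 X136.558 Y83.144
G1 X127.251 Y64.425
G1 X113.860 Y51.232
M5
G0 X141.618 Y77.579
M4 S982
G1 X207.891 Y77.579 F647
G1 X207.891 Y36.079
G1 X141.618 Y36.079
G1 X141.618 Y77.579
M5
G0 X161.945 Y46.504
M4 S396
G1 X161.672 Y65.608 F3105
G1 X174.767 Y87.544
G1 X195.408 Y106.514
G1 X217.774 Y116.722
G1 X236.042 Y112.369
M5
G0 X0.000 Y0.000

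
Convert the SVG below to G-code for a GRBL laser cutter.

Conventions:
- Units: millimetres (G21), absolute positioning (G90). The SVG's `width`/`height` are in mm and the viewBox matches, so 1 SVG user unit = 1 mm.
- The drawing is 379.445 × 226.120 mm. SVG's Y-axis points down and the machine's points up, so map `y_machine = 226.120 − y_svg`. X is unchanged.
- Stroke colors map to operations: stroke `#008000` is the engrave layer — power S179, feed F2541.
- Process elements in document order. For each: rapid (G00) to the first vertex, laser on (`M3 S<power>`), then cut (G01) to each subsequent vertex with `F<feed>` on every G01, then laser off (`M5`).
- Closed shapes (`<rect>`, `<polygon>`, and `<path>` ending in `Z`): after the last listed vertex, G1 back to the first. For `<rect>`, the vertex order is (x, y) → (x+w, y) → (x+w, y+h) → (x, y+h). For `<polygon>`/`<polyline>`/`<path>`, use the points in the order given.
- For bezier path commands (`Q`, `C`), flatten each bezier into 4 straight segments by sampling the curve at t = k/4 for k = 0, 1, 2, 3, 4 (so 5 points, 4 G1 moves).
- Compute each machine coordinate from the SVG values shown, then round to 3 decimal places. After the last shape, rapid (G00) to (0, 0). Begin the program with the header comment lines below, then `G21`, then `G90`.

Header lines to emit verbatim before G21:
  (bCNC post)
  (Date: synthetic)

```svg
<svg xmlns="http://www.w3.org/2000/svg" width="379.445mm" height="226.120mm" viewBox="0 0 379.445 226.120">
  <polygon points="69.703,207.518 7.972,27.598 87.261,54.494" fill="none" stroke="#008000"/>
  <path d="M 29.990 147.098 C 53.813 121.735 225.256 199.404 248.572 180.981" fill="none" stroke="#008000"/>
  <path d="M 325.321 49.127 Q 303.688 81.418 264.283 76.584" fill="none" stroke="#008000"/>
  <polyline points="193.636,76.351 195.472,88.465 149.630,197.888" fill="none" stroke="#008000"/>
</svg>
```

viewBox `0 0 379.445 226.120` with mm width/height → 1 unit = 1 mm. Flip: y_m = 226.120 − y_svg.

**Shape 1** — `<polygon>` closed polygon, stroke `#008000` → engrave (S179, F2541). Machine vertices: (69.703,18.602) → (7.972,198.522) → (87.261,171.626) → (69.703,18.602). Closed: final G1 returns to the first vertex.

**Shape 2** — `<path>` cubic bezier, stroke `#008000` → engrave (S179, F2541). Control points (SVG): P0=(29.990,147.098), P1=(53.813,121.735), P2=(225.256,199.404), P3=(248.572,180.981); sampled at t=k/4. Machine vertices: (29.990,79.022) → (70.915,81.837) → (139.471,64.683) → (207.932,46.228) → (248.572,45.139). Open path.

**Shape 3** — `<path>` quadratic bezier, stroke `#008000` → engrave (S179, F2541). Control points (SVG): P0=(325.321,49.127), P1=(303.688,81.418), P2=(264.283,76.584); sampled at t=k/4. Machine vertices: (325.321,176.993) → (313.394,163.168) → (299.245,153.983) → (282.875,149.439) → (264.283,149.536). Open path.

**Shape 4** — `<polyline>` open polyline, stroke `#008000` → engrave (S179, F2541). Machine vertices: (193.636,149.769) → (195.472,137.655) → (149.630,28.232). Open path.

(bCNC post)
(Date: synthetic)
G21
G90
G00 X69.703 Y18.602
M3 S179
G01 X7.972 Y198.522 F2541
G01 X87.261 Y171.626 F2541
G01 X69.703 Y18.602 F2541
M5
G00 X29.990 Y79.022
M3 S179
G01 X70.915 Y81.837 F2541
G01 X139.471 Y64.683 F2541
G01 X207.932 Y46.228 F2541
G01 X248.572 Y45.139 F2541
M5
G00 X325.321 Y176.993
M3 S179
G01 X313.394 Y163.168 F2541
G01 X299.245 Y153.983 F2541
G01 X282.875 Y149.439 F2541
G01 X264.283 Y149.536 F2541
M5
G00 X193.636 Y149.769
M3 S179
G01 X195.472 Y137.655 F2541
G01 X149.630 Y28.232 F2541
M5
G00 X0.000 Y0.000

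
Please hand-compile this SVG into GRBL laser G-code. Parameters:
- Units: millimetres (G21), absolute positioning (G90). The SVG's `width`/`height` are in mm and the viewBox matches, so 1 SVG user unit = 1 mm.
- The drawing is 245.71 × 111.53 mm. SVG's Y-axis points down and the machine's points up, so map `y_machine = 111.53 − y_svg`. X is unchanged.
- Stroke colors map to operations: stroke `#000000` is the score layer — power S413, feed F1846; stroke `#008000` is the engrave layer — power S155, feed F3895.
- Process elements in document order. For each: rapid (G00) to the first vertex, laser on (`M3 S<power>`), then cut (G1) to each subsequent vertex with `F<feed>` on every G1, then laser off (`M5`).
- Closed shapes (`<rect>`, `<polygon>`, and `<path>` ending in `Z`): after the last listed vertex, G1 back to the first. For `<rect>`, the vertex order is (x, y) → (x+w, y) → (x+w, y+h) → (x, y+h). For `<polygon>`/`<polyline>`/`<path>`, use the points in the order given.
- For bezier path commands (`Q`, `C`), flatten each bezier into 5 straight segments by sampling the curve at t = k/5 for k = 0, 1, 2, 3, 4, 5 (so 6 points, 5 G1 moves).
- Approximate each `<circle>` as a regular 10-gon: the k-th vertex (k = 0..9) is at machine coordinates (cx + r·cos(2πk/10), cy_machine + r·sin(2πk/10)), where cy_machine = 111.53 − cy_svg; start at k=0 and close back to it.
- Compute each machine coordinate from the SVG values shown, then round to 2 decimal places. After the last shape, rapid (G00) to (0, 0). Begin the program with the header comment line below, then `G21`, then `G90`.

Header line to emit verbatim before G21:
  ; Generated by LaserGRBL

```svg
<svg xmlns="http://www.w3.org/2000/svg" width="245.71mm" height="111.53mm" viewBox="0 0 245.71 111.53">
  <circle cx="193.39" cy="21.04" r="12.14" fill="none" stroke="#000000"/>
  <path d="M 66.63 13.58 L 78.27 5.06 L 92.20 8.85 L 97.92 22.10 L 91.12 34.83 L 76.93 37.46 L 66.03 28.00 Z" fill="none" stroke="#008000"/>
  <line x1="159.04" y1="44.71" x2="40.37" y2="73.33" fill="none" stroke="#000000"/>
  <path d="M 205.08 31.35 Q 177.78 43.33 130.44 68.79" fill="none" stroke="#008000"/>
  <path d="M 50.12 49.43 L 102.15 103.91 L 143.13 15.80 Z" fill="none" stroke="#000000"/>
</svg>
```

viewBox `0 0 245.71 111.53` with mm width/height → 1 unit = 1 mm. Flip: y_m = 111.53 − y_svg.

**Shape 1** — `<circle>` circle, stroke `#000000` → score (S413, F1846). Machine vertices: (205.53,90.49) → (203.21,97.63) → (197.14,102.04) → (189.64,102.04) → (183.57,97.63) → (181.25,90.49) → (183.57,83.35) → (189.64,78.94) → (197.14,78.94) → (203.21,83.35) → (205.53,90.49). Closed: final G1 returns to the first vertex.

**Shape 2** — `<path>` regular polygon, stroke `#008000` → engrave (S155, F3895). Machine vertices: (66.63,97.95) → (78.27,106.47) → (92.20,102.68) → (97.92,89.43) → (91.12,76.70) → (76.93,74.07) → (66.03,83.53) → (66.63,97.95). Closed: final G1 returns to the first vertex.

**Shape 3** — `<line>` line segment, stroke `#000000` → score (S413, F1846). Machine vertices: (159.04,66.82) → (40.37,38.20). Open path.

**Shape 4** — `<path>` quadratic bezier, stroke `#008000` → engrave (S155, F3895). Control points (SVG): P0=(205.08,31.35), P1=(177.78,43.33), P2=(130.44,68.79); sampled at t=k/5. Machine vertices: (205.08,80.18) → (193.36,74.85) → (180.03,68.44) → (165.11,60.95) → (148.57,52.38) → (130.44,42.74). Open path.

**Shape 5** — `<path>` closed polygon, stroke `#000000` → score (S413, F1846). Machine vertices: (50.12,62.10) → (102.15,7.62) → (143.13,95.73) → (50.12,62.10). Closed: final G1 returns to the first vertex.

; Generated by LaserGRBL
G21
G90
G00 X205.53 Y90.49
M3 S413
G1 X203.21 Y97.63 F1846
G1 X197.14 Y102.04 F1846
G1 X189.64 Y102.04 F1846
G1 X183.57 Y97.63 F1846
G1 X181.25 Y90.49 F1846
G1 X183.57 Y83.35 F1846
G1 X189.64 Y78.94 F1846
G1 X197.14 Y78.94 F1846
G1 X203.21 Y83.35 F1846
G1 X205.53 Y90.49 F1846
M5
G00 X66.63 Y97.95
M3 S155
G1 X78.27 Y106.47 F3895
G1 X92.20 Y102.68 F3895
G1 X97.92 Y89.43 F3895
G1 X91.12 Y76.70 F3895
G1 X76.93 Y74.07 F3895
G1 X66.03 Y83.53 F3895
G1 X66.63 Y97.95 F3895
M5
G00 X159.04 Y66.82
M3 S413
G1 X40.37 Y38.20 F1846
M5
G00 X205.08 Y80.18
M3 S155
G1 X193.36 Y74.85 F3895
G1 X180.03 Y68.44 F3895
G1 X165.11 Y60.95 F3895
G1 X148.57 Y52.38 F3895
G1 X130.44 Y42.74 F3895
M5
G00 X50.12 Y62.10
M3 S413
G1 X102.15 Y7.62 F1846
G1 X143.13 Y95.73 F1846
G1 X50.12 Y62.10 F1846
M5
G00 X0.00 Y0.00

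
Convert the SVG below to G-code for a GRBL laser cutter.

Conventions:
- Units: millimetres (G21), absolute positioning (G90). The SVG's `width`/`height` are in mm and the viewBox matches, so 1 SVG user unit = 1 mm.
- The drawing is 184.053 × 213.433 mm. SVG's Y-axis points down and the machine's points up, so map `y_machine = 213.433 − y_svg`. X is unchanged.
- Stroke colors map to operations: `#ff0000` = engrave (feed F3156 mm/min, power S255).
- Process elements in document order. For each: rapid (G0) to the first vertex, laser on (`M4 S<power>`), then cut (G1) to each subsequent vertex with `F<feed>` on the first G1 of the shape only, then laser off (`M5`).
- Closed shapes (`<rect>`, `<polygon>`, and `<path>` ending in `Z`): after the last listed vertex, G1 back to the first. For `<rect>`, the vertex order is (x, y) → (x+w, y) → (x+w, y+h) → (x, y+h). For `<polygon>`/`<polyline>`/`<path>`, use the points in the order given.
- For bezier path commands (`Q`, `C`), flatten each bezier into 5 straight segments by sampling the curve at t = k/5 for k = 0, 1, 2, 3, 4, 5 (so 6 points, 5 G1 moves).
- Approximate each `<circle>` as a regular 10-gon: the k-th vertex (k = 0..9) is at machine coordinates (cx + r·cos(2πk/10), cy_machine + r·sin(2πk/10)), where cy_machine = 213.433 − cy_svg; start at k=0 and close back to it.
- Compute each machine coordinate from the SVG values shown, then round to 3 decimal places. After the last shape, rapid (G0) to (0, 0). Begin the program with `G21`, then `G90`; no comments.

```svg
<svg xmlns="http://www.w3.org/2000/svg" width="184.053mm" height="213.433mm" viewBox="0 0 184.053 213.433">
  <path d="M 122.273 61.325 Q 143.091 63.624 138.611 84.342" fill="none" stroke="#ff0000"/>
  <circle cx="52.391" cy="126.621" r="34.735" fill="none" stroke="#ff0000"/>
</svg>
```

viewBox `0 0 184.053 213.433` with mm width/height → 1 unit = 1 mm. Flip: y_m = 213.433 − y_svg.

**Shape 1** — `<path>` quadratic bezier, stroke `#ff0000` → engrave (S255, F3156). Control points (SVG): P0=(122.273,61.325), P1=(143.091,63.624), P2=(138.611,84.342); sampled at t=k/5. Machine vertices: (122.273,152.108) → (129.588,150.452) → (134.880,147.322) → (138.147,142.718) → (139.391,136.641) → (138.611,129.091). Open path.

**Shape 2** — `<circle>` circle, stroke `#ff0000` → engrave (S255, F3156). Machine vertices: (87.126,86.812) → (80.492,107.229) → (63.125,119.847) → (41.657,119.847) → (24.290,107.229) → (17.656,86.812) → (24.290,66.395) → (41.657,53.777) → (63.125,53.777) → (80.492,66.395) → (87.126,86.812). Closed: final G1 returns to the first vertex.

G21
G90
G0 X122.273 Y152.108
M4 S255
G1 X129.588 Y150.452 F3156
G1 X134.880 Y147.322
G1 X138.147 Y142.718
G1 X139.391 Y136.641
G1 X138.611 Y129.091
M5
G0 X87.126 Y86.812
M4 S255
G1 X80.492 Y107.229 F3156
G1 X63.125 Y119.847
G1 X41.657 Y119.847
G1 X24.290 Y107.229
G1 X17.656 Y86.812
G1 X24.290 Y66.395
G1 X41.657 Y53.777
G1 X63.125 Y53.777
G1 X80.492 Y66.395
G1 X87.126 Y86.812
M5
G0 X0.000 Y0.000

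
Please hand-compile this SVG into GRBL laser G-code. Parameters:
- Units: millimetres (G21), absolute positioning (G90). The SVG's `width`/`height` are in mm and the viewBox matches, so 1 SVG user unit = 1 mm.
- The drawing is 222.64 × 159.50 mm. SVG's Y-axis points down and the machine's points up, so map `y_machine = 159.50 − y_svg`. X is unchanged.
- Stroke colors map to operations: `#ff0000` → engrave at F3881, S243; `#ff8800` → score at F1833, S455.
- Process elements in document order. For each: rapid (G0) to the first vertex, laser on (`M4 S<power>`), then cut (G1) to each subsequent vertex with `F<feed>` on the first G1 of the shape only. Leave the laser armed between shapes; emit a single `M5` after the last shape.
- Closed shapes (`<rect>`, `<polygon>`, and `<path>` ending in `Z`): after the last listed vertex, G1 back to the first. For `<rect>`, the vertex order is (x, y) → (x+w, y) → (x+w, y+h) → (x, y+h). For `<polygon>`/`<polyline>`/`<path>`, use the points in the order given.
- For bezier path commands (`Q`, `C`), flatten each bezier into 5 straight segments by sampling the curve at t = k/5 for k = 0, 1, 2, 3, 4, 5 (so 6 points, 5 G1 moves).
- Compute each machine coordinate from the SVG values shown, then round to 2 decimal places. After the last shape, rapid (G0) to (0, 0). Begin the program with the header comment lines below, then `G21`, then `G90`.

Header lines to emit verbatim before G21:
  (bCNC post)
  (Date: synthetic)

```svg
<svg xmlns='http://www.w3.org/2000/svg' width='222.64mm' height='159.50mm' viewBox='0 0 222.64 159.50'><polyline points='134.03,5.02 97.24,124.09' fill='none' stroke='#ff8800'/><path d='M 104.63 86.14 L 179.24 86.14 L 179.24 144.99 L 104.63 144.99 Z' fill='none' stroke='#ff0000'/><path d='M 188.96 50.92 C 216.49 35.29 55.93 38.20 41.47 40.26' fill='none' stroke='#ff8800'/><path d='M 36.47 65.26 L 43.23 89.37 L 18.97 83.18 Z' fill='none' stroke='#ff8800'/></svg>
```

(bCNC post)
(Date: synthetic)
G21
G90
G0 X134.03 Y154.48
M4 S455
G1 X97.24 Y35.41 F1833
G0 X104.63 Y73.36
M4 S243
G1 X179.24 Y73.36 F3881
G1 X179.24 Y14.51
G1 X104.63 Y14.51
G1 X104.63 Y73.36
G0 X188.96 Y108.58
M4 S455
G1 X185.58 Y115.89 F1833
G1 X153.10 Y119.68
G1 X107.56 Y120.88
G1 X65.00 Y120.42
G1 X41.47 Y119.24
G0 X36.47 Y94.24
M4 S455
G1 X43.23 Y70.13 F1833
G1 X18.97 Y76.32
G1 X36.47 Y94.24
M5
G0 X0.00 Y0.00

1 u = 1 mm; y_m = 159.50 − y.

[1] `<polyline>` line segment, #ff8800→score S455 F1833: (134.03,154.48) → (97.24,35.41)

[2] `<path>` rectangle, #ff0000→engrave S243 F3881: (104.63,73.36) → (179.24,73.36) → (179.24,14.51) → (104.63,14.51) → (104.63,73.36) (closed)

[3] `<path>` cubic bezier, #ff8800→score S455 F1833: (188.96,108.58) → (185.58,115.89) → (153.10,119.68) → (107.56,120.88) → (65.00,120.42) → (41.47,119.24)

[4] `<path>` regular polygon, #ff8800→score S455 F1833: (36.47,94.24) → (43.23,70.13) → (18.97,76.32) → (36.47,94.24) (closed)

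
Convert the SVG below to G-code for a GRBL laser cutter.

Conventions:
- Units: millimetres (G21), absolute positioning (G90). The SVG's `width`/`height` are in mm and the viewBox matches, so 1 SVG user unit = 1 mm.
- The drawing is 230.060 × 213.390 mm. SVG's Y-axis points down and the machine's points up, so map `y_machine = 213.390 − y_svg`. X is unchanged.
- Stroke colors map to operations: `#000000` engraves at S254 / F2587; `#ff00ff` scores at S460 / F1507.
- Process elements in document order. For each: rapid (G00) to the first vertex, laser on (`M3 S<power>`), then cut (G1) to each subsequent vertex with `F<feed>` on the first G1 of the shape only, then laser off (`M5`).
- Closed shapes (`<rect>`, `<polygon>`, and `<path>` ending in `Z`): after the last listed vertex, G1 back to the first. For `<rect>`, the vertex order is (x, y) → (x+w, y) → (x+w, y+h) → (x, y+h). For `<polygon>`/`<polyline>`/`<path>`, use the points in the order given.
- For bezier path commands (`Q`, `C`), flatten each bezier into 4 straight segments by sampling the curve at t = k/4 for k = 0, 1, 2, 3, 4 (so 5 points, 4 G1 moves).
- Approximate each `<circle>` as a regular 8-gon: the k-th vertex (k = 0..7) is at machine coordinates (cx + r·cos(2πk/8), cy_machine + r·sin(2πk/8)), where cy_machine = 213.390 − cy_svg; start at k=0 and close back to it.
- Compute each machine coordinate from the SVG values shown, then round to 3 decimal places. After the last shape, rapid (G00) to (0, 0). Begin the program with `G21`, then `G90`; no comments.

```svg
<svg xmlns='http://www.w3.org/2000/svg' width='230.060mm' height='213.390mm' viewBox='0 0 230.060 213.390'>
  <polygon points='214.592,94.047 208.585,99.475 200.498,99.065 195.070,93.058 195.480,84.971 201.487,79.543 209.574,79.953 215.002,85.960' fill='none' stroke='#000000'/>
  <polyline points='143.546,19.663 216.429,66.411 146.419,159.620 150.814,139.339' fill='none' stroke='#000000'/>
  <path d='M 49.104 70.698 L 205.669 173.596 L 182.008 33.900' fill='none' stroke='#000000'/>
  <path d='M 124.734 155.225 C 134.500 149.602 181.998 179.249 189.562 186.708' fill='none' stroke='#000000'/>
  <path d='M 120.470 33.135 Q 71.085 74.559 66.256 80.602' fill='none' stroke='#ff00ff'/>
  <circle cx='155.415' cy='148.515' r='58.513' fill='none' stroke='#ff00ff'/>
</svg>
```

viewBox `0 0 230.060 213.390` with mm width/height → 1 unit = 1 mm. Flip: y_m = 213.390 − y_svg.

**Shape 1** — `<polygon>` regular polygon, stroke `#000000` → engrave (S254, F2587). Machine vertices: (214.592,119.343) → (208.585,113.915) → (200.498,114.325) → (195.070,120.332) → (195.480,128.419) → (201.487,133.847) → (209.574,133.437) → (215.002,127.430) → (214.592,119.343). Closed: final G1 returns to the first vertex.

**Shape 2** — `<polyline>` open polyline, stroke `#000000` → engrave (S254, F2587). Machine vertices: (143.546,193.727) → (216.429,146.979) → (146.419,53.770) → (150.814,74.051). Open path.

**Shape 3** — `<path>` open polyline, stroke `#000000` → engrave (S254, F2587). Machine vertices: (49.104,142.692) → (205.669,39.794) → (182.008,179.490). Open path.

**Shape 4** — `<path>` cubic bezier, stroke `#000000` → engrave (S254, F2587). Control points (SVG): P0=(124.734,155.225), P1=(134.500,149.602), P2=(181.998,179.249), P3=(189.562,186.708); sampled at t=k/4. Machine vertices: (124.734,58.165) → (137.920,56.667) → (157.974,47.329) → (177.615,35.539) → (189.562,26.682). Open path.

**Shape 5** — `<path>` quadratic bezier, stroke `#ff00ff` → score (S460, F1507). Control points (SVG): P0=(120.470,33.135), P1=(71.085,74.559), P2=(66.256,80.602); sampled at t=k/4. Machine vertices: (120.470,180.255) → (98.562,161.754) → (82.224,147.676) → (71.455,138.021) → (66.256,132.788). Open path.

**Shape 6** — `<circle>` circle, stroke `#ff00ff` → score (S460, F1507). Machine vertices: (213.928,64.875) → (196.790,106.250) → (155.415,123.388) → (114.040,106.250) → (96.902,64.875) → (114.040,23.500) → (155.415,6.362) → (196.790,23.500) → (213.928,64.875). Closed: final G1 returns to the first vertex.

G21
G90
G00 X214.592 Y119.343
M3 S254
G1 X208.585 Y113.915 F2587
G1 X200.498 Y114.325
G1 X195.070 Y120.332
G1 X195.480 Y128.419
G1 X201.487 Y133.847
G1 X209.574 Y133.437
G1 X215.002 Y127.430
G1 X214.592 Y119.343
M5
G00 X143.546 Y193.727
M3 S254
G1 X216.429 Y146.979 F2587
G1 X146.419 Y53.770
G1 X150.814 Y74.051
M5
G00 X49.104 Y142.692
M3 S254
G1 X205.669 Y39.794 F2587
G1 X182.008 Y179.490
M5
G00 X124.734 Y58.165
M3 S254
G1 X137.920 Y56.667 F2587
G1 X157.974 Y47.329
G1 X177.615 Y35.539
G1 X189.562 Y26.682
M5
G00 X120.470 Y180.255
M3 S460
G1 X98.562 Y161.754 F1507
G1 X82.224 Y147.676
G1 X71.455 Y138.021
G1 X66.256 Y132.788
M5
G00 X213.928 Y64.875
M3 S460
G1 X196.790 Y106.250 F1507
G1 X155.415 Y123.388
G1 X114.040 Y106.250
G1 X96.902 Y64.875
G1 X114.040 Y23.500
G1 X155.415 Y6.362
G1 X196.790 Y23.500
G1 X213.928 Y64.875
M5
G00 X0.000 Y0.000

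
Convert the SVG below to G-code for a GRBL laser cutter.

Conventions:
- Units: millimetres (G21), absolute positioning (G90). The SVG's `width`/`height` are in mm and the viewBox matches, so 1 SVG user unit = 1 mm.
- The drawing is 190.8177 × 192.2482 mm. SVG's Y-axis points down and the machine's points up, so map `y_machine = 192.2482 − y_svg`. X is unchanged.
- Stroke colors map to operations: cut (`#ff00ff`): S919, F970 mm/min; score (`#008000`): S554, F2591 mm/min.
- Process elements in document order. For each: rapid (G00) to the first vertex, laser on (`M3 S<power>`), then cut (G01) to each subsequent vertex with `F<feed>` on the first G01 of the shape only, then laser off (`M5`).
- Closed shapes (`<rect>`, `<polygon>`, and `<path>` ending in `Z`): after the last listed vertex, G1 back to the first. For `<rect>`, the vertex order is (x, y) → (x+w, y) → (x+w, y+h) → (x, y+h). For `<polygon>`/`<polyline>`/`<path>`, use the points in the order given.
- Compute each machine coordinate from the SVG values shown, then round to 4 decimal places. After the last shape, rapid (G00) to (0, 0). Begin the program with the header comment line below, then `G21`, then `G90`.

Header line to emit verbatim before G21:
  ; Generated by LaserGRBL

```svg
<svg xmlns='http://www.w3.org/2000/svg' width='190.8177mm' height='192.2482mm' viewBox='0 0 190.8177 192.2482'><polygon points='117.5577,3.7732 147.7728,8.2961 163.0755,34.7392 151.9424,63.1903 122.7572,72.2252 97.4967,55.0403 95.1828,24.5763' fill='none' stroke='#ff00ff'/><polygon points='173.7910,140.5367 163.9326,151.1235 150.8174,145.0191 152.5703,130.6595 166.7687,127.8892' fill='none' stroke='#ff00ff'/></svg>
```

viewBox `0 0 190.8177 192.2482` with mm width/height → 1 unit = 1 mm. Flip: y_m = 192.2482 − y_svg.

**Shape 1** — `<polygon>` regular polygon, stroke `#ff00ff` → cut (S919, F970). Machine vertices: (117.5577,188.4750) → (147.7728,183.9521) → (163.0755,157.5090) → (151.9424,129.0579) → (122.7572,120.0230) → (97.4967,137.2079) → (95.1828,167.6719) → (117.5577,188.4750). Closed: final G1 returns to the first vertex.

**Shape 2** — `<polygon>` regular polygon, stroke `#ff00ff` → cut (S919, F970). Machine vertices: (173.7910,51.7115) → (163.9326,41.1247) → (150.8174,47.2291) → (152.5703,61.5887) → (166.7687,64.3590) → (173.7910,51.7115). Closed: final G1 returns to the first vertex.

; Generated by LaserGRBL
G21
G90
G00 X117.5577 Y188.4750
M3 S919
G01 X147.7728 Y183.9521 F970
G01 X163.0755 Y157.5090
G01 X151.9424 Y129.0579
G01 X122.7572 Y120.0230
G01 X97.4967 Y137.2079
G01 X95.1828 Y167.6719
G01 X117.5577 Y188.4750
M5
G00 X173.7910 Y51.7115
M3 S919
G01 X163.9326 Y41.1247 F970
G01 X150.8174 Y47.2291
G01 X152.5703 Y61.5887
G01 X166.7687 Y64.3590
G01 X173.7910 Y51.7115
M5
G00 X0.0000 Y0.0000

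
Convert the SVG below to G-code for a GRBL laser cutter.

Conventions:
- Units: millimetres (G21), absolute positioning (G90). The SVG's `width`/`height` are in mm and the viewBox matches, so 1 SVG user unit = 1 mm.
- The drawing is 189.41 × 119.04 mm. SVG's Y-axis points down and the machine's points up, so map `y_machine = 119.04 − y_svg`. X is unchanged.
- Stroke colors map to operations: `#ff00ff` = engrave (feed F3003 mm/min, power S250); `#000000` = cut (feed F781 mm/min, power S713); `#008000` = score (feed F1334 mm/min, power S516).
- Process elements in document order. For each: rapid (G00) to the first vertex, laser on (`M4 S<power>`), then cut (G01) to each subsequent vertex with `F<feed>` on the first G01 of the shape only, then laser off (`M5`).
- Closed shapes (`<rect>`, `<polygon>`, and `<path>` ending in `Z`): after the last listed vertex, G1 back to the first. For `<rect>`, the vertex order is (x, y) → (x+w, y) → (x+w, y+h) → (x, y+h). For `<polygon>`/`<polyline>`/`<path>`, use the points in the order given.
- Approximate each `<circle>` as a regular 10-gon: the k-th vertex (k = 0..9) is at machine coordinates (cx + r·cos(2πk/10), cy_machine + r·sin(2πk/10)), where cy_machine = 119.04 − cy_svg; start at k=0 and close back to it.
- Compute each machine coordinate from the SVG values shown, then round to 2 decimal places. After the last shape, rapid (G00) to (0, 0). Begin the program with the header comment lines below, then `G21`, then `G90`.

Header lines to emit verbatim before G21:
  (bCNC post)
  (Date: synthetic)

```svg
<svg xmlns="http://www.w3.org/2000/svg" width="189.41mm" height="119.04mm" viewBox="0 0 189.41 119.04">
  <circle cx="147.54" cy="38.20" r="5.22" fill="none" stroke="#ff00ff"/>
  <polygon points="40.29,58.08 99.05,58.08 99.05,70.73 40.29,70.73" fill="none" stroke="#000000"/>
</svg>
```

(bCNC post)
(Date: synthetic)
G21
G90
G00 X152.76 Y80.84
M4 S250
G01 X151.76 Y83.91 F3003
G01 X149.15 Y85.80
G01 X145.93 Y85.80
G01 X143.32 Y83.91
G01 X142.32 Y80.84
G01 X143.32 Y77.77
G01 X145.93 Y75.88
G01 X149.15 Y75.88
G01 X151.76 Y77.77
G01 X152.76 Y80.84
M5
G00 X40.29 Y60.96
M4 S713
G01 X99.05 Y60.96 F781
G01 X99.05 Y48.31
G01 X40.29 Y48.31
G01 X40.29 Y60.96
M5
G00 X0.00 Y0.00

Since the viewBox matches the mm dimensions, user units are millimetres directly. The only transform is the Y-flip y_m = 119.04 − y_svg.

Shape 1 is a circle drawn with `<circle>`. Its stroke #ff00ff means engrave at S250, F3003. After flipping Y the toolpath is (152.76,80.84) → (151.76,83.91) → (149.15,85.80) → (145.93,85.80) → (143.32,83.91) → (142.32,80.84) → (143.32,77.77) → (145.93,75.88) → (149.15,75.88) → (151.76,77.77) → (152.76,80.84), returning to the start.

Shape 2 is a rectangle drawn with `<polygon>`. Its stroke #000000 means cut at S713, F781. After flipping Y the toolpath is (40.29,60.96) → (99.05,60.96) → (99.05,48.31) → (40.29,48.31) → (40.29,60.96), returning to the start.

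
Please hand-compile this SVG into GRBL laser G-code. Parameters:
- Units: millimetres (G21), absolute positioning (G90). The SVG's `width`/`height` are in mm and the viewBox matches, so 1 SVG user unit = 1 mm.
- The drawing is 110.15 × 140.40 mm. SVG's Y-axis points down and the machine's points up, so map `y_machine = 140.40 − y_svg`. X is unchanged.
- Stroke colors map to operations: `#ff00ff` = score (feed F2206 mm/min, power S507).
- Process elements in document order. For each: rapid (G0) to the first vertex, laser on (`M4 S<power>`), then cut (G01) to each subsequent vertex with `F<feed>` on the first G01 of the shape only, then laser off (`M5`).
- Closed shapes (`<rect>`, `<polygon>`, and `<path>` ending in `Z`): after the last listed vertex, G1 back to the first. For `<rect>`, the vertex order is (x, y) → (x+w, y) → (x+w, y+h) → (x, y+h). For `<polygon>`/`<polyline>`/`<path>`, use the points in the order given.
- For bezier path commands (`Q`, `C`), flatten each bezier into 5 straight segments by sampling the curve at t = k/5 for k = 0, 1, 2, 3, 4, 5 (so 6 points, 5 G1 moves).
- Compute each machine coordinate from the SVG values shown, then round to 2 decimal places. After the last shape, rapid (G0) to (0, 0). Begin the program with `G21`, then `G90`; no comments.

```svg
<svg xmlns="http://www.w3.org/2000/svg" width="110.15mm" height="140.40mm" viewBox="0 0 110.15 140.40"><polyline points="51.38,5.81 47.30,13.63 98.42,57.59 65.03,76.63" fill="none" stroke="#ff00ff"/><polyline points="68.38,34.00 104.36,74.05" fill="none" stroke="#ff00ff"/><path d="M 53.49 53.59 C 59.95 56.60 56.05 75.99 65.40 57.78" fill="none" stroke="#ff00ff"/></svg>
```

G21
G90
G0 X51.38 Y134.59
M4 S507
G01 X47.30 Y126.77 F2206
G01 X98.42 Y82.81
G01 X65.03 Y63.77
M5
G0 X68.38 Y106.40
M4 S507
G01 X104.36 Y66.35 F2206
M5
G0 X53.49 Y86.81
M4 S507
G01 X56.31 Y83.47 F2206
G01 X57.78 Y78.79
G01 X59.03 Y75.36
G01 X61.19 Y75.77
G01 X65.40 Y82.62
M5
G0 X0.00 Y0.00

1 u = 1 mm; y_m = 140.40 − y.

[1] `<polyline>` open polyline, #ff00ff→score S507 F2206: (51.38,134.59) → (47.30,126.77) → (98.42,82.81) → (65.03,63.77)

[2] `<polyline>` line segment, #ff00ff→score S507 F2206: (68.38,106.40) → (104.36,66.35)

[3] `<path>` cubic bezier, #ff00ff→score S507 F2206: (53.49,86.81) → (56.31,83.47) → (57.78,78.79) → (59.03,75.36) → (61.19,75.77) → (65.40,82.62)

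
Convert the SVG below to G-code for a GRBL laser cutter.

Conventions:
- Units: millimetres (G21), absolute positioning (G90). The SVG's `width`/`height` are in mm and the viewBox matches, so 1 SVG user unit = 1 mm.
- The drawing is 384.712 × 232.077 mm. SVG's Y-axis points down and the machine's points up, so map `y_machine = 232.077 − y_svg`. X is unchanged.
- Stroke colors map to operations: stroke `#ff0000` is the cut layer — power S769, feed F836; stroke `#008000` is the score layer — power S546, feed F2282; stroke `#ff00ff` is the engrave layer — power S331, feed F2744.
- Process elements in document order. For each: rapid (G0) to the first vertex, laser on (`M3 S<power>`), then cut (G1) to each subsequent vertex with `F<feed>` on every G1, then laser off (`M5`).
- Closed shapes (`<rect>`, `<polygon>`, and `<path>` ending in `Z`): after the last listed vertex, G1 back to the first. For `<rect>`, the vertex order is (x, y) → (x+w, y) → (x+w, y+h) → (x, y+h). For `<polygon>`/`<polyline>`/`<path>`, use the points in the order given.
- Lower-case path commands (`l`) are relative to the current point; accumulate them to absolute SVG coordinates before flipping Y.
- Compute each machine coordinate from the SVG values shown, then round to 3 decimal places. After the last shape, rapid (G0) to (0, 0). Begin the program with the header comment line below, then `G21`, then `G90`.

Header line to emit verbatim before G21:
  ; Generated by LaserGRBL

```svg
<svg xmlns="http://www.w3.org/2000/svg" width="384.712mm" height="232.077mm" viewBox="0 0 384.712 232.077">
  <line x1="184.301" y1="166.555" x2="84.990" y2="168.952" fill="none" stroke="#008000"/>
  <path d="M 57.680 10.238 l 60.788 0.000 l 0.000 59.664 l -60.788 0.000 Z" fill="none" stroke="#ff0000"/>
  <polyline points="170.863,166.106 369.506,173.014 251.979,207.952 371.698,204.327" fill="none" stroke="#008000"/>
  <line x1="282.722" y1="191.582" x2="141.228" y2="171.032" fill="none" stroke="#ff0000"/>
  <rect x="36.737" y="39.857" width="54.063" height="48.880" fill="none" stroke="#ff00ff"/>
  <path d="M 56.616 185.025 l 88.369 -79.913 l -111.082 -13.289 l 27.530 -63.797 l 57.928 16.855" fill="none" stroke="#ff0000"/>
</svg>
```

viewBox `0 0 384.712 232.077` with mm width/height → 1 unit = 1 mm. Flip: y_m = 232.077 − y_svg.

**Shape 1** — `<line>` line segment, stroke `#008000` → score (S546, F2282). Machine vertices: (184.301,65.522) → (84.990,63.125). Open path.

**Shape 2** — `<path>` rectangle, stroke `#ff0000` → cut (S769, F836). Machine vertices: (57.680,221.839) → (118.468,221.839) → (118.468,162.175) → (57.680,162.175) → (57.680,221.839). Closed: final G1 returns to the first vertex.

**Shape 3** — `<polyline>` open polyline, stroke `#008000` → score (S546, F2282). Machine vertices: (170.863,65.971) → (369.506,59.063) → (251.979,24.125) → (371.698,27.750). Open path.

**Shape 4** — `<line>` line segment, stroke `#ff0000` → cut (S769, F836). Machine vertices: (282.722,40.495) → (141.228,61.045). Open path.

**Shape 5** — `<rect>` rectangle, stroke `#ff00ff` → engrave (S331, F2744). Machine vertices: (36.737,192.220) → (90.800,192.220) → (90.800,143.340) → (36.737,143.340) → (36.737,192.220). Closed: final G1 returns to the first vertex.

**Shape 6** — `<path>` open polyline, stroke `#ff0000` → cut (S769, F836). Machine vertices: (56.616,47.052) → (144.985,126.965) → (33.903,140.254) → (61.433,204.051) → (119.361,187.196). Open path.

; Generated by LaserGRBL
G21
G90
G0 X184.301 Y65.522
M3 S546
G1 X84.990 Y63.125 F2282
M5
G0 X57.680 Y221.839
M3 S769
G1 X118.468 Y221.839 F836
G1 X118.468 Y162.175 F836
G1 X57.680 Y162.175 F836
G1 X57.680 Y221.839 F836
M5
G0 X170.863 Y65.971
M3 S546
G1 X369.506 Y59.063 F2282
G1 X251.979 Y24.125 F2282
G1 X371.698 Y27.750 F2282
M5
G0 X282.722 Y40.495
M3 S769
G1 X141.228 Y61.045 F836
M5
G0 X36.737 Y192.220
M3 S331
G1 X90.800 Y192.220 F2744
G1 X90.800 Y143.340 F2744
G1 X36.737 Y143.340 F2744
G1 X36.737 Y192.220 F2744
M5
G0 X56.616 Y47.052
M3 S769
G1 X144.985 Y126.965 F836
G1 X33.903 Y140.254 F836
G1 X61.433 Y204.051 F836
G1 X119.361 Y187.196 F836
M5
G0 X0.000 Y0.000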